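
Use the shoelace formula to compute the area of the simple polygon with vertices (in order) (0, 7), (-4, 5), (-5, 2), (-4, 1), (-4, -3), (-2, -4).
Area = 30

Shoelace formula: Area = (1/2) |Σ_i (x_i · y_{i+1} − x_{i+1} · y_i)| (indices mod n). Compute each cross term:
  (0)(5) − (-4)(7) = 28
  (-4)(2) − (-5)(5) = 17
  (-5)(1) − (-4)(2) = 3
  (-4)(-3) − (-4)(1) = 16
  (-4)(-4) − (-2)(-3) = 10
  (-2)(7) − (0)(-4) = -14
Sum = 60, so (signed) Area = 60/2 = 30, |Area| = 30.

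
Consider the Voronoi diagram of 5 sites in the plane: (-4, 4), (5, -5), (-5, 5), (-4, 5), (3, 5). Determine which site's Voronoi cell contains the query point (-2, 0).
Nearest site = (-4, 4)

The Voronoi cell of site s contains exactly those query points closer to s than to any other site. Compute squared distances from q = (-2, 0) to each site:
  (-4 − -2)² + (4 − 0)² = 20
  (-4 − -2)² + (5 − 0)² = 29
  (-5 − -2)² + (5 − 0)² = 34
  (3 − -2)² + (5 − 0)² = 50
  (5 − -2)² + (-5 − 0)² = 74
Minimum is attained by (-4, 4), so q lies in its Voronoi cell.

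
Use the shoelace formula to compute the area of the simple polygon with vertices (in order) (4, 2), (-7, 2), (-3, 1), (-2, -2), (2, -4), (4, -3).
Area = 71/2

Shoelace formula: Area = (1/2) |Σ_i (x_i · y_{i+1} − x_{i+1} · y_i)| (indices mod n). Compute each cross term:
  (4)(2) − (-7)(2) = 22
  (-7)(1) − (-3)(2) = -1
  (-3)(-2) − (-2)(1) = 8
  (-2)(-4) − (2)(-2) = 12
  (2)(-3) − (4)(-4) = 10
  (4)(2) − (4)(-3) = 20
Sum = 71, so (signed) Area = 71/2 = 71/2, |Area| = 71/2.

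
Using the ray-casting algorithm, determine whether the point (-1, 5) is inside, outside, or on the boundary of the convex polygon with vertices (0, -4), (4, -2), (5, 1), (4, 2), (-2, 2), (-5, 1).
The point (-1, 5) lies strictly outside the polygon

Cast a horizontal ray to the right from the query point and count how many polygon edges it crosses (each edge strictly once or zero times, handled with the usual half-open convention). 
Parity of crossings → even ⇒ outside.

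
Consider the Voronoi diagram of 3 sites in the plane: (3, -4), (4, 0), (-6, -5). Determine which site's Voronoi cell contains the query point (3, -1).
Nearest site = (4, 0)

The Voronoi cell of site s contains exactly those query points closer to s than to any other site. Compute squared distances from q = (3, -1) to each site:
  (4 − 3)² + (0 − -1)² = 2
  (3 − 3)² + (-4 − -1)² = 9
  (-6 − 3)² + (-5 − -1)² = 97
Minimum is attained by (4, 0), so q lies in its Voronoi cell.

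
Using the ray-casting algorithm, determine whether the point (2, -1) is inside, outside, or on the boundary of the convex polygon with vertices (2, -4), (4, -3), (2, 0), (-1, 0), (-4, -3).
The point (2, -1) lies strictly inside the polygon

Cast a horizontal ray to the right from the query point and count how many polygon edges it crosses (each edge strictly once or zero times, handled with the usual half-open convention). 
Parity of crossings → odd ⇒ inside.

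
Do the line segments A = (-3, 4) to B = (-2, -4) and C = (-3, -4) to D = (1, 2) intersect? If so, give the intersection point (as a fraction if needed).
Yes; intersection at (-41/19, -52/19) (t = 16/19 on AB, s = 4/19 on CD)

Parametrize AB as A + t(B − A) = (-3 + 1 t, 4 + -8 t) and CD as C + s(D − C) = (-3 + 4 s, -4 + 6 s). Solve the linear system for (t, s). Determinant = -38 ≠ 0, so a unique intersection of the containing lines exists. Solution: t = 16/19, s = 4/19 — both in [0, 1], so the segments cross. Intersection point: (-41/19, -52/19).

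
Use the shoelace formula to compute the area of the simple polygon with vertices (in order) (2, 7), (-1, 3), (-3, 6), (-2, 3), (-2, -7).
Area = 39/2

Shoelace formula: Area = (1/2) |Σ_i (x_i · y_{i+1} − x_{i+1} · y_i)| (indices mod n). Compute each cross term:
  (2)(3) − (-1)(7) = 13
  (-1)(6) − (-3)(3) = 3
  (-3)(3) − (-2)(6) = 3
  (-2)(-7) − (-2)(3) = 20
  (-2)(7) − (2)(-7) = 0
Sum = 39, so (signed) Area = 39/2 = 39/2, |Area| = 39/2.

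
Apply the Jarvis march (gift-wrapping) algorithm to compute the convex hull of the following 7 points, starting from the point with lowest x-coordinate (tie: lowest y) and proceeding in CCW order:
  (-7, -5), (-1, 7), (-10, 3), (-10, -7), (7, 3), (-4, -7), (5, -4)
Hull (CCW) = [(-10, -7), (-4, -7), (5, -4), (7, 3), (-1, 7), (-10, 3)]

Jarvis march: at each step, from the current hull vertex p, select the next vertex q as the point such that every other point lies strictly to the left of (or on) the directed line p → q. (Equivalently: for every other point r, the cross product (q − p) × (r − p) ≥ 0.)
Starting point (lowest x, tie lowest y): (-10, -7). Wrap until returning to start. Resulting hull: (-10, -7), (-4, -7), (5, -4), (7, 3), (-1, 7), (-10, 3).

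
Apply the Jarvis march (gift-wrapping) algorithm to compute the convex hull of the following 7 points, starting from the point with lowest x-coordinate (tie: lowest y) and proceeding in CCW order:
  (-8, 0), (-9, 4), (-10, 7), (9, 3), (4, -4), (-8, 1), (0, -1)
Hull (CCW) = [(-10, 7), (-8, 0), (4, -4), (9, 3)]

Jarvis march: at each step, from the current hull vertex p, select the next vertex q as the point such that every other point lies strictly to the left of (or on) the directed line p → q. (Equivalently: for every other point r, the cross product (q − p) × (r − p) ≥ 0.)
Starting point (lowest x, tie lowest y): (-10, 7). Wrap until returning to start. Resulting hull: (-10, 7), (-8, 0), (4, -4), (9, 3).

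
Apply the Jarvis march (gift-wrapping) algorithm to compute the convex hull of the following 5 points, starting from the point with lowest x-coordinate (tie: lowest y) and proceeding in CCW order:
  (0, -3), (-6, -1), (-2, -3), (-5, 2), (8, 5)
Hull (CCW) = [(-6, -1), (-2, -3), (0, -3), (8, 5), (-5, 2)]

Jarvis march: at each step, from the current hull vertex p, select the next vertex q as the point such that every other point lies strictly to the left of (or on) the directed line p → q. (Equivalently: for every other point r, the cross product (q − p) × (r − p) ≥ 0.)
Starting point (lowest x, tie lowest y): (-6, -1). Wrap until returning to start. Resulting hull: (-6, -1), (-2, -3), (0, -3), (8, 5), (-5, 2).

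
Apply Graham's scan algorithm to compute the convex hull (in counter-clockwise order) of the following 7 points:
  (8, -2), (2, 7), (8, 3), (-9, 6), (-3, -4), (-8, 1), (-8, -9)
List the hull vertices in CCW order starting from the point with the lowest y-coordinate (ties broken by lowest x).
Hull (CCW) = [(-8, -9), (8, -2), (8, 3), (2, 7), (-9, 6)]

Graham scan procedure:
  1. Find the pivot p₀ = point with lowest y (tie → lowest x): (-8, -9).
  2. Sort the remaining points by polar angle around p₀.
  3. Walk through sorted points, maintaining a stack; pop the top while the last three entries make a non-left turn (cross product ≤ 0).
  4. Final stack is the convex hull in CCW order: (-8, -9), (8, -2), (8, 3), (2, 7), (-9, 6).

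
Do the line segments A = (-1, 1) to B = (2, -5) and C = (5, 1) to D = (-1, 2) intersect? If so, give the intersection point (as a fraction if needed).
No (intersection of containing lines falls outside at least one segment)

Parametrize and solve: t = -2/11, s = 12/11. At least one of these is outside [0, 1], so the segments do not intersect.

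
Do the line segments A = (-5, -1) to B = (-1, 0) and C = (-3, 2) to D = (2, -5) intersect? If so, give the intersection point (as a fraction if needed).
Yes; intersection at (-49/33, -4/33) (t = 29/33 on AB, s = 10/33 on CD)

Parametrize AB as A + t(B − A) = (-5 + 4 t, -1 + 1 t) and CD as C + s(D − C) = (-3 + 5 s, 2 + -7 s). Solve the linear system for (t, s). Determinant = 33 ≠ 0, so a unique intersection of the containing lines exists. Solution: t = 29/33, s = 10/33 — both in [0, 1], so the segments cross. Intersection point: (-49/33, -4/33).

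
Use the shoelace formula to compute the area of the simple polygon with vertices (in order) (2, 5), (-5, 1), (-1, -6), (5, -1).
Area = 58

Shoelace formula: Area = (1/2) |Σ_i (x_i · y_{i+1} − x_{i+1} · y_i)| (indices mod n). Compute each cross term:
  (2)(1) − (-5)(5) = 27
  (-5)(-6) − (-1)(1) = 31
  (-1)(-1) − (5)(-6) = 31
  (5)(5) − (2)(-1) = 27
Sum = 116, so (signed) Area = 116/2 = 58, |Area| = 58.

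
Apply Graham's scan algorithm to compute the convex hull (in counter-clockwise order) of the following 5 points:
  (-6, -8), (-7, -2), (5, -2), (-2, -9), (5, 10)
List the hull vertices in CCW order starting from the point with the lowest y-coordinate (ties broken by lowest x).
Hull (CCW) = [(-2, -9), (5, -2), (5, 10), (-7, -2), (-6, -8)]

Graham scan procedure:
  1. Find the pivot p₀ = point with lowest y (tie → lowest x): (-2, -9).
  2. Sort the remaining points by polar angle around p₀.
  3. Walk through sorted points, maintaining a stack; pop the top while the last three entries make a non-left turn (cross product ≤ 0).
  4. Final stack is the convex hull in CCW order: (-2, -9), (5, -2), (5, 10), (-7, -2), (-6, -8).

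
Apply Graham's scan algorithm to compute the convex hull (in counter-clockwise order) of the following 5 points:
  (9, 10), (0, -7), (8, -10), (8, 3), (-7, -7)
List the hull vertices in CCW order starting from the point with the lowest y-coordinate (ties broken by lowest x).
Hull (CCW) = [(8, -10), (9, 10), (-7, -7)]

Graham scan procedure:
  1. Find the pivot p₀ = point with lowest y (tie → lowest x): (8, -10).
  2. Sort the remaining points by polar angle around p₀.
  3. Walk through sorted points, maintaining a stack; pop the top while the last three entries make a non-left turn (cross product ≤ 0).
  4. Final stack is the convex hull in CCW order: (8, -10), (9, 10), (-7, -7).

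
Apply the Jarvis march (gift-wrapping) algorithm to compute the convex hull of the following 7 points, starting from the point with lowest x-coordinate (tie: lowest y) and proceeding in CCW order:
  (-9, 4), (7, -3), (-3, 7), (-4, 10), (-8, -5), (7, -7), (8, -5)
Hull (CCW) = [(-9, 4), (-8, -5), (7, -7), (8, -5), (7, -3), (-4, 10)]

Jarvis march: at each step, from the current hull vertex p, select the next vertex q as the point such that every other point lies strictly to the left of (or on) the directed line p → q. (Equivalently: for every other point r, the cross product (q − p) × (r − p) ≥ 0.)
Starting point (lowest x, tie lowest y): (-9, 4). Wrap until returning to start. Resulting hull: (-9, 4), (-8, -5), (7, -7), (8, -5), (7, -3), (-4, 10).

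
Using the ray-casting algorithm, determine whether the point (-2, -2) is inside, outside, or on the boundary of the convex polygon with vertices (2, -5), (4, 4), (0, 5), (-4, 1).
The point (-2, -2) lies strictly outside the polygon

Cast a horizontal ray to the right from the query point and count how many polygon edges it crosses (each edge strictly once or zero times, handled with the usual half-open convention). 
Parity of crossings → even ⇒ outside.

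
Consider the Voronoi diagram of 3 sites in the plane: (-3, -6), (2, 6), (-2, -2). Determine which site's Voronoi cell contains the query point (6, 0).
Nearest site = (2, 6)

The Voronoi cell of site s contains exactly those query points closer to s than to any other site. Compute squared distances from q = (6, 0) to each site:
  (2 − 6)² + (6 − 0)² = 52
  (-2 − 6)² + (-2 − 0)² = 68
  (-3 − 6)² + (-6 − 0)² = 117
Minimum is attained by (2, 6), so q lies in its Voronoi cell.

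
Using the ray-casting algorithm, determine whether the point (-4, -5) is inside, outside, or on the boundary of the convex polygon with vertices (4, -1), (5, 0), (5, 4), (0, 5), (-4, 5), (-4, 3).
The point (-4, -5) lies strictly outside the polygon

Cast a horizontal ray to the right from the query point and count how many polygon edges it crosses (each edge strictly once or zero times, handled with the usual half-open convention). 
Parity of crossings → even ⇒ outside.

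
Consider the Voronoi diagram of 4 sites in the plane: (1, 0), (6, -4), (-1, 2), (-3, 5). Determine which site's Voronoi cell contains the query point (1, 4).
Nearest site = (-1, 2)

The Voronoi cell of site s contains exactly those query points closer to s than to any other site. Compute squared distances from q = (1, 4) to each site:
  (-1 − 1)² + (2 − 4)² = 8
  (1 − 1)² + (0 − 4)² = 16
  (-3 − 1)² + (5 − 4)² = 17
  (6 − 1)² + (-4 − 4)² = 89
Minimum is attained by (-1, 2), so q lies in its Voronoi cell.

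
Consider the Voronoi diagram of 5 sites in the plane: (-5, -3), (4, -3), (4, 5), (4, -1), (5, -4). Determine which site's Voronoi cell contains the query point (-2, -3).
Nearest site = (-5, -3)

The Voronoi cell of site s contains exactly those query points closer to s than to any other site. Compute squared distances from q = (-2, -3) to each site:
  (-5 − -2)² + (-3 − -3)² = 9
  (4 − -2)² + (-3 − -3)² = 36
  (4 − -2)² + (-1 − -3)² = 40
  (5 − -2)² + (-4 − -3)² = 50
  (4 − -2)² + (5 − -3)² = 100
Minimum is attained by (-5, -3), so q lies in its Voronoi cell.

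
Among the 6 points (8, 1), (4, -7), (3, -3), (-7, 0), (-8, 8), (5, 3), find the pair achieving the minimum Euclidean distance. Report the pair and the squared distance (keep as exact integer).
Pair = ((8, 1), (5, 3)); squared distance = 13

Compute all C(6, 2) = 15 pairwise squared distances (x_i − x_j)² + (y_i − y_j)². The minimum is 13, attained by the pair ((8, 1), (5, 3)).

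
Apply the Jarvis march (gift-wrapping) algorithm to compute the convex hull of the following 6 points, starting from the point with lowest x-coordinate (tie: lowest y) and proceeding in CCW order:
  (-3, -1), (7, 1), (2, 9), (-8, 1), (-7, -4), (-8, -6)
Hull (CCW) = [(-8, -6), (7, 1), (2, 9), (-8, 1)]

Jarvis march: at each step, from the current hull vertex p, select the next vertex q as the point such that every other point lies strictly to the left of (or on) the directed line p → q. (Equivalently: for every other point r, the cross product (q − p) × (r − p) ≥ 0.)
Starting point (lowest x, tie lowest y): (-8, -6). Wrap until returning to start. Resulting hull: (-8, -6), (7, 1), (2, 9), (-8, 1).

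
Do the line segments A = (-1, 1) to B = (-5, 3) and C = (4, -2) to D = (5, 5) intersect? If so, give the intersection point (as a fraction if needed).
No (intersection of containing lines falls outside at least one segment)

Parametrize and solve: t = -19/15, s = 1/15. At least one of these is outside [0, 1], so the segments do not intersect.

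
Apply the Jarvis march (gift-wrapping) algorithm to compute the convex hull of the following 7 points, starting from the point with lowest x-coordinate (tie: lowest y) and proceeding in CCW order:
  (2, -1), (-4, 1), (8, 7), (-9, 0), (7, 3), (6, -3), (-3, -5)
Hull (CCW) = [(-9, 0), (-3, -5), (6, -3), (8, 7)]

Jarvis march: at each step, from the current hull vertex p, select the next vertex q as the point such that every other point lies strictly to the left of (or on) the directed line p → q. (Equivalently: for every other point r, the cross product (q − p) × (r − p) ≥ 0.)
Starting point (lowest x, tie lowest y): (-9, 0). Wrap until returning to start. Resulting hull: (-9, 0), (-3, -5), (6, -3), (8, 7).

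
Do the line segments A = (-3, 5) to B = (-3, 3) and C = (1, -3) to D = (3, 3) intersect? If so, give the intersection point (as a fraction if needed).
No (intersection of containing lines falls outside at least one segment)

Parametrize and solve: t = 10, s = -2. At least one of these is outside [0, 1], so the segments do not intersect.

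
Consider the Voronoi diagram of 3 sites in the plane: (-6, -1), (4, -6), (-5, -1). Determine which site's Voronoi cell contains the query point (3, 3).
Nearest site = (-5, -1)

The Voronoi cell of site s contains exactly those query points closer to s than to any other site. Compute squared distances from q = (3, 3) to each site:
  (-5 − 3)² + (-1 − 3)² = 80
  (4 − 3)² + (-6 − 3)² = 82
  (-6 − 3)² + (-1 − 3)² = 97
Minimum is attained by (-5, -1), so q lies in its Voronoi cell.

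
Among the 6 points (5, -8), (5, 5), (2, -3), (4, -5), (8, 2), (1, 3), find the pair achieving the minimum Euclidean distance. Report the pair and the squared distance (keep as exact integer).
Pair = ((2, -3), (4, -5)); squared distance = 8

Compute all C(6, 2) = 15 pairwise squared distances (x_i − x_j)² + (y_i − y_j)². The minimum is 8, attained by the pair ((2, -3), (4, -5)).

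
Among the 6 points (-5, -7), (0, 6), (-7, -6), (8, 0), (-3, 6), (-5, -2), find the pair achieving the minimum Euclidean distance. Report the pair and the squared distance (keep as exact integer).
Pair = ((-5, -7), (-7, -6)); squared distance = 5

Compute all C(6, 2) = 15 pairwise squared distances (x_i − x_j)² + (y_i − y_j)². The minimum is 5, attained by the pair ((-5, -7), (-7, -6)).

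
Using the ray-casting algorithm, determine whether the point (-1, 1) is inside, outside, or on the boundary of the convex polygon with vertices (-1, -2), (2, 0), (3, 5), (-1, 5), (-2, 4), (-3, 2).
The point (-1, 1) lies strictly inside the polygon

Cast a horizontal ray to the right from the query point and count how many polygon edges it crosses (each edge strictly once or zero times, handled with the usual half-open convention). 
Parity of crossings → odd ⇒ inside.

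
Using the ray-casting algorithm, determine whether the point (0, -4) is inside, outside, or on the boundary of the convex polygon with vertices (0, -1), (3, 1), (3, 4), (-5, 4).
The point (0, -4) lies strictly outside the polygon

Cast a horizontal ray to the right from the query point and count how many polygon edges it crosses (each edge strictly once or zero times, handled with the usual half-open convention). 
Parity of crossings → even ⇒ outside.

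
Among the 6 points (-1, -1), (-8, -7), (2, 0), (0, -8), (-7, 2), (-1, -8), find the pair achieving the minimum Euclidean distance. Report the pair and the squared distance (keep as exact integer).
Pair = ((0, -8), (-1, -8)); squared distance = 1

Compute all C(6, 2) = 15 pairwise squared distances (x_i − x_j)² + (y_i − y_j)². The minimum is 1, attained by the pair ((0, -8), (-1, -8)).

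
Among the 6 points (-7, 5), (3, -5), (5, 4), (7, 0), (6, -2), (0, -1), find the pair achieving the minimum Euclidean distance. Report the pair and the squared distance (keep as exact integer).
Pair = ((7, 0), (6, -2)); squared distance = 5

Compute all C(6, 2) = 15 pairwise squared distances (x_i − x_j)² + (y_i − y_j)². The minimum is 5, attained by the pair ((7, 0), (6, -2)).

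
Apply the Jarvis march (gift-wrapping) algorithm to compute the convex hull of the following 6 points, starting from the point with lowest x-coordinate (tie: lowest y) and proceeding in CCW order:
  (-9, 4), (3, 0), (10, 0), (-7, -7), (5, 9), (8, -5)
Hull (CCW) = [(-9, 4), (-7, -7), (8, -5), (10, 0), (5, 9)]

Jarvis march: at each step, from the current hull vertex p, select the next vertex q as the point such that every other point lies strictly to the left of (or on) the directed line p → q. (Equivalently: for every other point r, the cross product (q − p) × (r − p) ≥ 0.)
Starting point (lowest x, tie lowest y): (-9, 4). Wrap until returning to start. Resulting hull: (-9, 4), (-7, -7), (8, -5), (10, 0), (5, 9).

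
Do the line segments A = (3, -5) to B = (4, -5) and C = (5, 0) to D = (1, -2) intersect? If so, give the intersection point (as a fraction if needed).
No (intersection of containing lines falls outside at least one segment)

Parametrize and solve: t = -8, s = 5/2. At least one of these is outside [0, 1], so the segments do not intersect.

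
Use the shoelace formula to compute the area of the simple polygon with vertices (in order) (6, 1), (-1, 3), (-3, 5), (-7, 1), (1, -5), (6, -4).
Area = 145/2

Shoelace formula: Area = (1/2) |Σ_i (x_i · y_{i+1} − x_{i+1} · y_i)| (indices mod n). Compute each cross term:
  (6)(3) − (-1)(1) = 19
  (-1)(5) − (-3)(3) = 4
  (-3)(1) − (-7)(5) = 32
  (-7)(-5) − (1)(1) = 34
  (1)(-4) − (6)(-5) = 26
  (6)(1) − (6)(-4) = 30
Sum = 145, so (signed) Area = 145/2 = 145/2, |Area| = 145/2.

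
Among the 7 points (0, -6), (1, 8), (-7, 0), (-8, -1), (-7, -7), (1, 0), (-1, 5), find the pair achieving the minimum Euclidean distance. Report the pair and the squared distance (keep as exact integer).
Pair = ((-7, 0), (-8, -1)); squared distance = 2

Compute all C(7, 2) = 21 pairwise squared distances (x_i − x_j)² + (y_i − y_j)². The minimum is 2, attained by the pair ((-7, 0), (-8, -1)).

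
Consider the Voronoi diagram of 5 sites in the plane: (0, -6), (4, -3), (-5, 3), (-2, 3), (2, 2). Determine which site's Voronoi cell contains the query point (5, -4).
Nearest site = (4, -3)

The Voronoi cell of site s contains exactly those query points closer to s than to any other site. Compute squared distances from q = (5, -4) to each site:
  (4 − 5)² + (-3 − -4)² = 2
  (0 − 5)² + (-6 − -4)² = 29
  (2 − 5)² + (2 − -4)² = 45
  (-2 − 5)² + (3 − -4)² = 98
  (-5 − 5)² + (3 − -4)² = 149
Minimum is attained by (4, -3), so q lies in its Voronoi cell.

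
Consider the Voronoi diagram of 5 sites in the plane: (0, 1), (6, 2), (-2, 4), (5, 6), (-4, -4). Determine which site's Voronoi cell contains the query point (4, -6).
Nearest site = (0, 1)

The Voronoi cell of site s contains exactly those query points closer to s than to any other site. Compute squared distances from q = (4, -6) to each site:
  (0 − 4)² + (1 − -6)² = 65
  (-4 − 4)² + (-4 − -6)² = 68
  (6 − 4)² + (2 − -6)² = 68
  (-2 − 4)² + (4 − -6)² = 136
  (5 − 4)² + (6 − -6)² = 145
Minimum is attained by (0, 1), so q lies in its Voronoi cell.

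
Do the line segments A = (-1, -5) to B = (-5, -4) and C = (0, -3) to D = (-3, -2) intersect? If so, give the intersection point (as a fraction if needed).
No (intersection of containing lines falls outside at least one segment)

Parametrize and solve: t = -7, s = -9. At least one of these is outside [0, 1], so the segments do not intersect.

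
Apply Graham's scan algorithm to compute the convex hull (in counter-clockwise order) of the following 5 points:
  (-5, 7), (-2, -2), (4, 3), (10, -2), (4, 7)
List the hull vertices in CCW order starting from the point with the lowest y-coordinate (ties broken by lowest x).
Hull (CCW) = [(-2, -2), (10, -2), (4, 7), (-5, 7)]

Graham scan procedure:
  1. Find the pivot p₀ = point with lowest y (tie → lowest x): (-2, -2).
  2. Sort the remaining points by polar angle around p₀.
  3. Walk through sorted points, maintaining a stack; pop the top while the last three entries make a non-left turn (cross product ≤ 0).
  4. Final stack is the convex hull in CCW order: (-2, -2), (10, -2), (4, 7), (-5, 7).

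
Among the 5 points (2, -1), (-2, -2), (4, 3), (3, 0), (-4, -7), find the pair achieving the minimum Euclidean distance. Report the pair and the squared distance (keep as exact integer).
Pair = ((2, -1), (3, 0)); squared distance = 2

Compute all C(5, 2) = 10 pairwise squared distances (x_i − x_j)² + (y_i − y_j)². The minimum is 2, attained by the pair ((2, -1), (3, 0)).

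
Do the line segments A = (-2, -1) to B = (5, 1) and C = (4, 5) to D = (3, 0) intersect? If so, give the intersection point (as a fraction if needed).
Yes; intersection at (34/11, 5/11) (t = 8/11 on AB, s = 10/11 on CD)

Parametrize AB as A + t(B − A) = (-2 + 7 t, -1 + 2 t) and CD as C + s(D − C) = (4 + -1 s, 5 + -5 s). Solve the linear system for (t, s). Determinant = 33 ≠ 0, so a unique intersection of the containing lines exists. Solution: t = 8/11, s = 10/11 — both in [0, 1], so the segments cross. Intersection point: (34/11, 5/11).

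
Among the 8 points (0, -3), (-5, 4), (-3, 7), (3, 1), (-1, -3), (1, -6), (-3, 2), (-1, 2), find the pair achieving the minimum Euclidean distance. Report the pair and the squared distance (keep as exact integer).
Pair = ((0, -3), (-1, -3)); squared distance = 1

Compute all C(8, 2) = 28 pairwise squared distances (x_i − x_j)² + (y_i − y_j)². The minimum is 1, attained by the pair ((0, -3), (-1, -3)).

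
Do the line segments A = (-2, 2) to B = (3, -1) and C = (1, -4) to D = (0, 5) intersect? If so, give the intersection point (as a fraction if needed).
Yes; intersection at (1/2, 1/2) (t = 1/2 on AB, s = 1/2 on CD)

Parametrize AB as A + t(B − A) = (-2 + 5 t, 2 + -3 t) and CD as C + s(D − C) = (1 + -1 s, -4 + 9 s). Solve the linear system for (t, s). Determinant = -42 ≠ 0, so a unique intersection of the containing lines exists. Solution: t = 1/2, s = 1/2 — both in [0, 1], so the segments cross. Intersection point: (1/2, 1/2).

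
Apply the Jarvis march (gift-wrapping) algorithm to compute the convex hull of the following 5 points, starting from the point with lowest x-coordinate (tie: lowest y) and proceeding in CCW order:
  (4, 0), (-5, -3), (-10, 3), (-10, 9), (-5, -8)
Hull (CCW) = [(-10, 3), (-5, -8), (4, 0), (-10, 9)]

Jarvis march: at each step, from the current hull vertex p, select the next vertex q as the point such that every other point lies strictly to the left of (or on) the directed line p → q. (Equivalently: for every other point r, the cross product (q − p) × (r − p) ≥ 0.)
Starting point (lowest x, tie lowest y): (-10, 3). Wrap until returning to start. Resulting hull: (-10, 3), (-5, -8), (4, 0), (-10, 9).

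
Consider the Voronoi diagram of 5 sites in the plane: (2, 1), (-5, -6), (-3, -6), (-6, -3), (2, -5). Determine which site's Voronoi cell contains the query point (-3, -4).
Nearest site = (-3, -6)

The Voronoi cell of site s contains exactly those query points closer to s than to any other site. Compute squared distances from q = (-3, -4) to each site:
  (-3 − -3)² + (-6 − -4)² = 4
  (-5 − -3)² + (-6 − -4)² = 8
  (-6 − -3)² + (-3 − -4)² = 10
  (2 − -3)² + (-5 − -4)² = 26
  (2 − -3)² + (1 − -4)² = 50
Minimum is attained by (-3, -6), so q lies in its Voronoi cell.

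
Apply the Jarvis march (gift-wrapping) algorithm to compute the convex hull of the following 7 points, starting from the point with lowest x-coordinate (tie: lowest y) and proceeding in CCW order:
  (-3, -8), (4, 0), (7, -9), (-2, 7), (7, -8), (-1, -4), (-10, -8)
Hull (CCW) = [(-10, -8), (7, -9), (7, -8), (4, 0), (-2, 7)]

Jarvis march: at each step, from the current hull vertex p, select the next vertex q as the point such that every other point lies strictly to the left of (or on) the directed line p → q. (Equivalently: for every other point r, the cross product (q − p) × (r − p) ≥ 0.)
Starting point (lowest x, tie lowest y): (-10, -8). Wrap until returning to start. Resulting hull: (-10, -8), (7, -9), (7, -8), (4, 0), (-2, 7).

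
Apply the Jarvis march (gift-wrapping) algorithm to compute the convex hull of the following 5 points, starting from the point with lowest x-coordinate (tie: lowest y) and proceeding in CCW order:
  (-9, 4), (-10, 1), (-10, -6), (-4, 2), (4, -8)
Hull (CCW) = [(-10, -6), (4, -8), (-4, 2), (-9, 4), (-10, 1)]

Jarvis march: at each step, from the current hull vertex p, select the next vertex q as the point such that every other point lies strictly to the left of (or on) the directed line p → q. (Equivalently: for every other point r, the cross product (q − p) × (r − p) ≥ 0.)
Starting point (lowest x, tie lowest y): (-10, -6). Wrap until returning to start. Resulting hull: (-10, -6), (4, -8), (-4, 2), (-9, 4), (-10, 1).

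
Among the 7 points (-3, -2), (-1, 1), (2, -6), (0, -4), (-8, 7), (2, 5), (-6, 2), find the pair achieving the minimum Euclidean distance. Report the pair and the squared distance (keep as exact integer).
Pair = ((2, -6), (0, -4)); squared distance = 8

Compute all C(7, 2) = 21 pairwise squared distances (x_i − x_j)² + (y_i − y_j)². The minimum is 8, attained by the pair ((2, -6), (0, -4)).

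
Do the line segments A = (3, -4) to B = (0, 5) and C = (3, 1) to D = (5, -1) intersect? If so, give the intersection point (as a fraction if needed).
No (intersection of containing lines falls outside at least one segment)

Parametrize and solve: t = 5/6, s = -5/4. At least one of these is outside [0, 1], so the segments do not intersect.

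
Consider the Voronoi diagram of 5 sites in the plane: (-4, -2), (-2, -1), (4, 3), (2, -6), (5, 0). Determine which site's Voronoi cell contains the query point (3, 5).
Nearest site = (4, 3)

The Voronoi cell of site s contains exactly those query points closer to s than to any other site. Compute squared distances from q = (3, 5) to each site:
  (4 − 3)² + (3 − 5)² = 5
  (5 − 3)² + (0 − 5)² = 29
  (-2 − 3)² + (-1 − 5)² = 61
  (-4 − 3)² + (-2 − 5)² = 98
  (2 − 3)² + (-6 − 5)² = 122
Minimum is attained by (4, 3), so q lies in its Voronoi cell.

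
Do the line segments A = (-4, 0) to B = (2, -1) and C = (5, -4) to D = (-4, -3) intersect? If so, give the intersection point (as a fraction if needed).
No (intersection of containing lines falls outside at least one segment)

Parametrize and solve: t = 9, s = -5. At least one of these is outside [0, 1], so the segments do not intersect.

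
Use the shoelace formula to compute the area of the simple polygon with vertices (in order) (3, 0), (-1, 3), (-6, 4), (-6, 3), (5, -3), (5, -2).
Area = 43/2

Shoelace formula: Area = (1/2) |Σ_i (x_i · y_{i+1} − x_{i+1} · y_i)| (indices mod n). Compute each cross term:
  (3)(3) − (-1)(0) = 9
  (-1)(4) − (-6)(3) = 14
  (-6)(3) − (-6)(4) = 6
  (-6)(-3) − (5)(3) = 3
  (5)(-2) − (5)(-3) = 5
  (5)(0) − (3)(-2) = 6
Sum = 43, so (signed) Area = 43/2 = 43/2, |Area| = 43/2.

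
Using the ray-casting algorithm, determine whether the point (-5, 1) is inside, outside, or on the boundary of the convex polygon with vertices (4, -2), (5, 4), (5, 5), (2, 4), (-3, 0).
The point (-5, 1) lies strictly outside the polygon

Cast a horizontal ray to the right from the query point and count how many polygon edges it crosses (each edge strictly once or zero times, handled with the usual half-open convention). 
Parity of crossings → even ⇒ outside.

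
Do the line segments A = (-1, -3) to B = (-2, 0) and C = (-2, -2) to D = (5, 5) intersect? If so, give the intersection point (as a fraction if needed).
Yes; intersection at (-3/2, -3/2) (t = 1/2 on AB, s = 1/14 on CD)

Parametrize AB as A + t(B − A) = (-1 + -1 t, -3 + 3 t) and CD as C + s(D − C) = (-2 + 7 s, -2 + 7 s). Solve the linear system for (t, s). Determinant = 28 ≠ 0, so a unique intersection of the containing lines exists. Solution: t = 1/2, s = 1/14 — both in [0, 1], so the segments cross. Intersection point: (-3/2, -3/2).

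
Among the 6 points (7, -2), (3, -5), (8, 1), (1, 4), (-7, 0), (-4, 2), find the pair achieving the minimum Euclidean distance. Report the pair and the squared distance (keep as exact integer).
Pair = ((7, -2), (8, 1)); squared distance = 10

Compute all C(6, 2) = 15 pairwise squared distances (x_i − x_j)² + (y_i − y_j)². The minimum is 10, attained by the pair ((7, -2), (8, 1)).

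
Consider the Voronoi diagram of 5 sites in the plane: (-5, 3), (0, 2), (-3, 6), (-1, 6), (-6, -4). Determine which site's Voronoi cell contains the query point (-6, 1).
Nearest site = (-5, 3)

The Voronoi cell of site s contains exactly those query points closer to s than to any other site. Compute squared distances from q = (-6, 1) to each site:
  (-5 − -6)² + (3 − 1)² = 5
  (-6 − -6)² + (-4 − 1)² = 25
  (-3 − -6)² + (6 − 1)² = 34
  (0 − -6)² + (2 − 1)² = 37
  (-1 − -6)² + (6 − 1)² = 50
Minimum is attained by (-5, 3), so q lies in its Voronoi cell.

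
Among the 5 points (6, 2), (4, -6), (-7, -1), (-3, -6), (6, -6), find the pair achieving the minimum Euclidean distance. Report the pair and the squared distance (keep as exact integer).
Pair = ((4, -6), (6, -6)); squared distance = 4

Compute all C(5, 2) = 10 pairwise squared distances (x_i − x_j)² + (y_i − y_j)². The minimum is 4, attained by the pair ((4, -6), (6, -6)).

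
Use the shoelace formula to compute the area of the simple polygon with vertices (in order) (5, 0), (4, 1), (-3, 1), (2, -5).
Area = 25

Shoelace formula: Area = (1/2) |Σ_i (x_i · y_{i+1} − x_{i+1} · y_i)| (indices mod n). Compute each cross term:
  (5)(1) − (4)(0) = 5
  (4)(1) − (-3)(1) = 7
  (-3)(-5) − (2)(1) = 13
  (2)(0) − (5)(-5) = 25
Sum = 50, so (signed) Area = 50/2 = 25, |Area| = 25.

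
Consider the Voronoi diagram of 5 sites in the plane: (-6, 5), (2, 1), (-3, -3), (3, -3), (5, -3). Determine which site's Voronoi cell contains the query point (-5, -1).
Nearest site = (-3, -3)

The Voronoi cell of site s contains exactly those query points closer to s than to any other site. Compute squared distances from q = (-5, -1) to each site:
  (-3 − -5)² + (-3 − -1)² = 8
  (-6 − -5)² + (5 − -1)² = 37
  (2 − -5)² + (1 − -1)² = 53
  (3 − -5)² + (-3 − -1)² = 68
  (5 − -5)² + (-3 − -1)² = 104
Minimum is attained by (-3, -3), so q lies in its Voronoi cell.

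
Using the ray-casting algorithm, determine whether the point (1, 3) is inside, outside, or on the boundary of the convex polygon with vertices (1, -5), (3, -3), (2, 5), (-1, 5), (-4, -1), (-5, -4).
The point (1, 3) lies strictly inside the polygon

Cast a horizontal ray to the right from the query point and count how many polygon edges it crosses (each edge strictly once or zero times, handled with the usual half-open convention). 
Parity of crossings → odd ⇒ inside.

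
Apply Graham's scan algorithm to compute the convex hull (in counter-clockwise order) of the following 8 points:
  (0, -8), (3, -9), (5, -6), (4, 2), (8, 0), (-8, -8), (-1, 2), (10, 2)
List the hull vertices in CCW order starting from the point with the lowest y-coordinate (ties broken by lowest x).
Hull (CCW) = [(3, -9), (5, -6), (10, 2), (-1, 2), (-8, -8)]

Graham scan procedure:
  1. Find the pivot p₀ = point with lowest y (tie → lowest x): (3, -9).
  2. Sort the remaining points by polar angle around p₀.
  3. Walk through sorted points, maintaining a stack; pop the top while the last three entries make a non-left turn (cross product ≤ 0).
  4. Final stack is the convex hull in CCW order: (3, -9), (5, -6), (10, 2), (-1, 2), (-8, -8).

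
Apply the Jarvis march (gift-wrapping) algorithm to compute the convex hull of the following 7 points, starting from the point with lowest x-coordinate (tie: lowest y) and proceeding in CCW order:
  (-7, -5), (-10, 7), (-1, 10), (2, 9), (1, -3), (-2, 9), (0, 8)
Hull (CCW) = [(-10, 7), (-7, -5), (1, -3), (2, 9), (-1, 10)]

Jarvis march: at each step, from the current hull vertex p, select the next vertex q as the point such that every other point lies strictly to the left of (or on) the directed line p → q. (Equivalently: for every other point r, the cross product (q − p) × (r − p) ≥ 0.)
Starting point (lowest x, tie lowest y): (-10, 7). Wrap until returning to start. Resulting hull: (-10, 7), (-7, -5), (1, -3), (2, 9), (-1, 10).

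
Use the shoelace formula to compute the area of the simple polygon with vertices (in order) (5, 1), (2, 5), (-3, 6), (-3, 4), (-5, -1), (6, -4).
Area = 131/2

Shoelace formula: Area = (1/2) |Σ_i (x_i · y_{i+1} − x_{i+1} · y_i)| (indices mod n). Compute each cross term:
  (5)(5) − (2)(1) = 23
  (2)(6) − (-3)(5) = 27
  (-3)(4) − (-3)(6) = 6
  (-3)(-1) − (-5)(4) = 23
  (-5)(-4) − (6)(-1) = 26
  (6)(1) − (5)(-4) = 26
Sum = 131, so (signed) Area = 131/2 = 131/2, |Area| = 131/2.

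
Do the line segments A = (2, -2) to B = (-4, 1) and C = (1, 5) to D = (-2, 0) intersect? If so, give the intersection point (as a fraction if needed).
Yes; intersection at (-2, 0) (t = 2/3 on AB, s = 1 on CD)

Parametrize AB as A + t(B − A) = (2 + -6 t, -2 + 3 t) and CD as C + s(D − C) = (1 + -3 s, 5 + -5 s). Solve the linear system for (t, s). Determinant = -39 ≠ 0, so a unique intersection of the containing lines exists. Solution: t = 2/3, s = 1 — both in [0, 1], so the segments cross. Intersection point: (-2, 0).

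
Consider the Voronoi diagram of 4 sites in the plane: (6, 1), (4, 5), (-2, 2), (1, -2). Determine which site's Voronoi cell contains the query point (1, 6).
Nearest site = (4, 5)

The Voronoi cell of site s contains exactly those query points closer to s than to any other site. Compute squared distances from q = (1, 6) to each site:
  (4 − 1)² + (5 − 6)² = 10
  (-2 − 1)² + (2 − 6)² = 25
  (6 − 1)² + (1 − 6)² = 50
  (1 − 1)² + (-2 − 6)² = 64
Minimum is attained by (4, 5), so q lies in its Voronoi cell.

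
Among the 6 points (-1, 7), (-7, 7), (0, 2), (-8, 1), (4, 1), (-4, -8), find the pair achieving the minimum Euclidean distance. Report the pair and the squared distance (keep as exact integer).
Pair = ((0, 2), (4, 1)); squared distance = 17

Compute all C(6, 2) = 15 pairwise squared distances (x_i − x_j)² + (y_i − y_j)². The minimum is 17, attained by the pair ((0, 2), (4, 1)).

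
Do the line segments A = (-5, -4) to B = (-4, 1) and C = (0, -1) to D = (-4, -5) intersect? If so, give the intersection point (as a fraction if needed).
No (intersection of containing lines falls outside at least one segment)

Parametrize and solve: t = -1/2, s = 11/8. At least one of these is outside [0, 1], so the segments do not intersect.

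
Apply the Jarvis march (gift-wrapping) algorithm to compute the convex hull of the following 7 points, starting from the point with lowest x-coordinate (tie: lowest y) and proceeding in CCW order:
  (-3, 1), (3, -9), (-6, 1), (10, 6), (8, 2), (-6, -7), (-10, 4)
Hull (CCW) = [(-10, 4), (-6, -7), (3, -9), (10, 6)]

Jarvis march: at each step, from the current hull vertex p, select the next vertex q as the point such that every other point lies strictly to the left of (or on) the directed line p → q. (Equivalently: for every other point r, the cross product (q − p) × (r − p) ≥ 0.)
Starting point (lowest x, tie lowest y): (-10, 4). Wrap until returning to start. Resulting hull: (-10, 4), (-6, -7), (3, -9), (10, 6).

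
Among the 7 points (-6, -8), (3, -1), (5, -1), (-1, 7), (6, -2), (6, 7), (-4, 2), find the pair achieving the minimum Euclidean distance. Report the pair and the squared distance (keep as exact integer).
Pair = ((5, -1), (6, -2)); squared distance = 2

Compute all C(7, 2) = 21 pairwise squared distances (x_i − x_j)² + (y_i − y_j)². The minimum is 2, attained by the pair ((5, -1), (6, -2)).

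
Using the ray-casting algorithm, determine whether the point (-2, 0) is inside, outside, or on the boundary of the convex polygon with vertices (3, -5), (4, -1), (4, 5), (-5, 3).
The point (-2, 0) lies on the polygon boundary

Boundary check: the query satisfies the collinearity and bounding-box conditions for some polygon edge, so it lies exactly on the boundary.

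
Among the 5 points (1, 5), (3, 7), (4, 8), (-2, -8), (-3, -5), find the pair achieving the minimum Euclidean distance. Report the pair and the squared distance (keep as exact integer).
Pair = ((3, 7), (4, 8)); squared distance = 2

Compute all C(5, 2) = 10 pairwise squared distances (x_i − x_j)² + (y_i − y_j)². The minimum is 2, attained by the pair ((3, 7), (4, 8)).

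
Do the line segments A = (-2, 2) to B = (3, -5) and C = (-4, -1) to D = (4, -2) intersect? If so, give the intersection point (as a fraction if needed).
Yes; intersection at (28/51, -80/51) (t = 26/51 on AB, s = 29/51 on CD)

Parametrize AB as A + t(B − A) = (-2 + 5 t, 2 + -7 t) and CD as C + s(D − C) = (-4 + 8 s, -1 + -1 s). Solve the linear system for (t, s). Determinant = -51 ≠ 0, so a unique intersection of the containing lines exists. Solution: t = 26/51, s = 29/51 — both in [0, 1], so the segments cross. Intersection point: (28/51, -80/51).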